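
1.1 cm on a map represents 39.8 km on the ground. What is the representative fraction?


ground = 39.8 km = 3980000 cm; RF denominator = ground / map = 3980000 / 1.1 ≈ 3618182; RF = 1:3618182

1:3618182


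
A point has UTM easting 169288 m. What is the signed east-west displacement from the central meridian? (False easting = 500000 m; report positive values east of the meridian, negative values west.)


displacement = 169288 - 500000 = -330712 m

-330712 m


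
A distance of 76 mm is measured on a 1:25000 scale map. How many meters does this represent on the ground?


ground = 76 mm * 25000 / 1000 = 1900.0 m

1900.0 m


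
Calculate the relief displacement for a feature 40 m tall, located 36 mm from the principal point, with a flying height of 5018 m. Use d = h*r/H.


d = h * r / H = 40 * 36 / 5018 = 0.29 mm

0.29 mm


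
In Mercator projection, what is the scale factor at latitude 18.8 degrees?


SF = 1 / cos(18.8) = 1 / 0.946649 = 1.056

1.056


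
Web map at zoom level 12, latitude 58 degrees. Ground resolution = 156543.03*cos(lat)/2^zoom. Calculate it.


res = 156543.03 * cos(58) / 2^12 = 156543.03 * 0.52991926 / 4096 = 20.25 m/pixel

20.25 m/pixel


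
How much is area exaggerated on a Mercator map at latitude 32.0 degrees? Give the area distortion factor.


area_distortion = 1/cos^2(32.0) = 1.39

1.39


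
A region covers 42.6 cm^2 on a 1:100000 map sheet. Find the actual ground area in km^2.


ground_area = 42.6 * (100000/100)^2 = 42600000.0 m^2 = 42.6 km^2

42.6 km^2


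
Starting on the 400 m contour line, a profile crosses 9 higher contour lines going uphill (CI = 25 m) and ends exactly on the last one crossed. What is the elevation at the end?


elevation = 400 + 9 * 25 = 625 m

625 m


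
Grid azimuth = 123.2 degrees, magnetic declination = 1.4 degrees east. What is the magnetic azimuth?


magnetic azimuth = grid azimuth - declination (east +ve)
mag_az = 123.2 - 1.4 = 121.8 degrees

121.8 degrees


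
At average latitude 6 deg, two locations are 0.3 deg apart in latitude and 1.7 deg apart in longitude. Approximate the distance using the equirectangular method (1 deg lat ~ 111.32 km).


dlat_km = 0.3 * 111.32 = 33.396
dlon_km = 1.7 * 111.32 * cos(6) ≈ 188.207
dist = sqrt(33.396^2 + 188.207^2) ≈ 191.1 km

191.1 km


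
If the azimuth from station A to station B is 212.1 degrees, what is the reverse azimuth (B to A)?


back azimuth = (212.1 + 180) mod 360 = 32.1 degrees

32.1 degrees


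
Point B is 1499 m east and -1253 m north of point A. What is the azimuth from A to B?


az = atan2(1499, -1253) = 129.9 deg
adjusted to 0-360: 129.9 degrees

129.9 degrees


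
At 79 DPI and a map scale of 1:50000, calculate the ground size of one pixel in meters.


pixel_cm = 2.54 / 79 ≈ 0.032152 cm
ground = pixel_cm * 50000 / 100 = 2.54 * 50000 / (79 * 100) = 127000 / 7900 ≈ 16.08 m

16.08 m


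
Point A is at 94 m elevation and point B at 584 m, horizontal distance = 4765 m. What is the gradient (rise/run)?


gradient = (584 - 94) / 4765 = 490 / 4765 = 0.1028

0.1028


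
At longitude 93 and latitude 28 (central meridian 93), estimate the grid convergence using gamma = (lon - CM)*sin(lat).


gamma = (93 - 93) * sin(28) = 0 * 0.469472 = 0.0 degrees

0.0 degrees


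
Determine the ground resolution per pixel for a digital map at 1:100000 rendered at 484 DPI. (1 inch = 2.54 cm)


pixel_cm = 2.54 / 484 ≈ 0.005248 cm
ground = pixel_cm * 100000 / 100 = 2.54 * 100000 / (484 * 100) = 254000 / 48400 ≈ 5.25 m

5.25 m


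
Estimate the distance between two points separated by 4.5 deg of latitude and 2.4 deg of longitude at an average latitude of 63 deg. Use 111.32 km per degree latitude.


dlat_km = 4.5 * 111.32 = 500.94
dlon_km = 2.4 * 111.32 * cos(63) ≈ 121.292
dist = sqrt(500.94^2 + 121.292^2) ≈ 515.4 km

515.4 km


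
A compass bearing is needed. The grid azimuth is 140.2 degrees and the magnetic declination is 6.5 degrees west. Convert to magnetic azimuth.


magnetic azimuth = grid azimuth - declination (east +ve)
mag_az = 140.2 - -6.5 = 146.7 degrees

146.7 degrees


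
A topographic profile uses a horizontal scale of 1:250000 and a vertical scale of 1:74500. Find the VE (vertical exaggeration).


VE = horizontal_scale / vertical_scale = 250000 / 74500 ≈ 3.4

3.4x


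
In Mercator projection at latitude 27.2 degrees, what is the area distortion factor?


area_distortion = 1/cos^2(27.2) = 1.264

1.264


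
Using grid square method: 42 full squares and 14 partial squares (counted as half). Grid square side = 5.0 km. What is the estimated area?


effective squares = 42 + 14 * 0.5 = 49.0
area = 49.0 * 25.0 = 1225.0 km^2

1225.0 km^2


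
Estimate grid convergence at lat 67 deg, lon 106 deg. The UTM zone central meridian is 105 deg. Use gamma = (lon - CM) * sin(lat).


gamma = (106 - 105) * sin(67) = 1 * 0.920505 = 0.921 degrees

0.921 degrees


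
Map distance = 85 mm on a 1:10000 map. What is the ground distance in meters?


ground = 85 mm * 10000 / 1000 = 850.0 m

850.0 m


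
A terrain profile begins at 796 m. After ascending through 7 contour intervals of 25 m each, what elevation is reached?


elevation = 796 + 7 * 25 = 971 m

971 m


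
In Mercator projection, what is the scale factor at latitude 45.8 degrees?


SF = 1 / cos(45.8) = 1 / 0.697165 = 1.434

1.434


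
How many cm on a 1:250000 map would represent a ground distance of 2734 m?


map_cm = 2734 * 100 / 250000 = 1.0936 cm ≈ 1.09 cm

1.09 cm


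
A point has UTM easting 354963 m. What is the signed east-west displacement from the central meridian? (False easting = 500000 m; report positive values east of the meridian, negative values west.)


displacement = 354963 - 500000 = -145037 m

-145037 m


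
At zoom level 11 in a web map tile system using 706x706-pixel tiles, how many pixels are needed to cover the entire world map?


tiles per axis = 2^11 = 2048
total tiles = 2048^2 = 4194304
pixels per axis = 2048 * 706 = 1445888
total pixels = 1445888^2 = 2090592108544

2090592108544 pixels


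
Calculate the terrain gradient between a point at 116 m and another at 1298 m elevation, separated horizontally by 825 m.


gradient = (1298 - 116) / 825 = 1182 / 825 = 1.4327

1.4327


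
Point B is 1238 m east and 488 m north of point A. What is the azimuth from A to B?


az = atan2(1238, 488) = 68.5 deg
adjusted to 0-360: 68.5 degrees

68.5 degrees


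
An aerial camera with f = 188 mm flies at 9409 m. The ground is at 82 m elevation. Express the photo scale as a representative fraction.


scale = f / (H - h) = 188 mm / 9327 m = 188 / 9327000 = 1:49612

1:49612


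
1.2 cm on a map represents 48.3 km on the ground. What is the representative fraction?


ground = 48.3 km = 4830000 cm; RF denominator = ground / map = 4830000 / 1.2 = 4025000; RF = 1:4025000

1:4025000


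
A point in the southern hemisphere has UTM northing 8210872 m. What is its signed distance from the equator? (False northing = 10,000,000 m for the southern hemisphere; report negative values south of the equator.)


For southern: actual = 8210872 - 10000000 = -1789128 m

-1789128 m


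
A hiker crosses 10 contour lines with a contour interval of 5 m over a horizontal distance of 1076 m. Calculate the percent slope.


elevation change = 10 * 5 = 50 m
slope = 50 / 1076 * 100 = 4.6%

4.6%


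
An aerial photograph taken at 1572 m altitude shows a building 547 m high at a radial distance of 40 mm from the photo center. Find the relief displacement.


d = h * r / H = 547 * 40 / 1572 = 13.92 mm

13.92 mm


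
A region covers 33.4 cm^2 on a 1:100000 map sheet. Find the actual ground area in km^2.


ground_area = 33.4 * (100000/100)^2 = 33400000.0 m^2 = 33.4 km^2

33.4 km^2


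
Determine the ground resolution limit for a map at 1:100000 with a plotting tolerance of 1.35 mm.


ground = 1.35 mm * 100000 / 1000 = 135.0 m

135.0 m


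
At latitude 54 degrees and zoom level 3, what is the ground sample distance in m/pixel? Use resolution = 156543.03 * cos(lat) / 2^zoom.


res = 156543.03 * cos(54) / 2^3 = 156543.03 * 0.58778525 / 8 = 11501.71 m/pixel

11501.71 m/pixel


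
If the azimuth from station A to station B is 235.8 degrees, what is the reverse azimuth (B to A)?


back azimuth = (235.8 + 180) mod 360 = 55.8 degrees

55.8 degrees


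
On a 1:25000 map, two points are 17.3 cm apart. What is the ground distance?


ground = 17.3 cm * 25000 / 100 = 4325.0 m = 4.325 km

4.325 km


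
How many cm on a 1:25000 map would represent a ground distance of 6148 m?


map_cm = 6148 * 100 / 25000 = 24.592 cm ≈ 24.59 cm

24.59 cm


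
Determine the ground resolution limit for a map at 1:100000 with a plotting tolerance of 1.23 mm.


ground = 1.23 mm * 100000 / 1000 = 123.0 m

123.0 m


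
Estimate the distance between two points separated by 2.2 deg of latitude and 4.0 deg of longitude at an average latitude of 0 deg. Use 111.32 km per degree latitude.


dlat_km = 2.2 * 111.32 = 244.904
dlon_km = 4.0 * 111.32 * cos(0) ≈ 445.28
dist = sqrt(244.904^2 + 445.28^2) ≈ 508.2 km

508.2 km


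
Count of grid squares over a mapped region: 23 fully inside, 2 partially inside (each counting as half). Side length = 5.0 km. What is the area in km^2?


effective squares = 23 + 2 * 0.5 = 24.0
area = 24.0 * 25.0 = 600.0 km^2

600.0 km^2


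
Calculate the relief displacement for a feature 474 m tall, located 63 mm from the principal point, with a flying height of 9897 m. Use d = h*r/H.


d = h * r / H = 474 * 63 / 9897 = 3.02 mm

3.02 mm


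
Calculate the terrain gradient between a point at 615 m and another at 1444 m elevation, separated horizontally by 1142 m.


gradient = (1444 - 615) / 1142 = 829 / 1142 = 0.7259

0.7259


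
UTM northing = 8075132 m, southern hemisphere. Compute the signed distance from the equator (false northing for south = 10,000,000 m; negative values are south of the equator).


For southern: actual = 8075132 - 10000000 = -1924868 m

-1924868 m


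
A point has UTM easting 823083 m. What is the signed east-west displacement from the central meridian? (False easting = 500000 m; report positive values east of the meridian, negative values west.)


displacement = 823083 - 500000 = 323083 m

323083 m


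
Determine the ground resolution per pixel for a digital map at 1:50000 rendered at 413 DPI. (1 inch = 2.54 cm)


pixel_cm = 2.54 / 413 ≈ 0.00615 cm
ground = pixel_cm * 50000 / 100 = 2.54 * 50000 / (413 * 100) = 127000 / 41300 ≈ 3.08 m

3.08 m


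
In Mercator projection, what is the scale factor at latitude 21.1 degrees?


SF = 1 / cos(21.1) = 1 / 0.932954 = 1.072

1.072


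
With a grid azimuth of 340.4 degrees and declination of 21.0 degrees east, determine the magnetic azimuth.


magnetic azimuth = grid azimuth - declination (east +ve)
mag_az = 340.4 - 21.0 = 319.4 degrees

319.4 degrees


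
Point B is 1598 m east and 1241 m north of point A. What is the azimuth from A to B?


az = atan2(1598, 1241) = 52.2 deg
adjusted to 0-360: 52.2 degrees

52.2 degrees


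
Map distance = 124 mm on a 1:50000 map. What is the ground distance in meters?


ground = 124 mm * 50000 / 1000 = 6200.0 m

6200.0 m


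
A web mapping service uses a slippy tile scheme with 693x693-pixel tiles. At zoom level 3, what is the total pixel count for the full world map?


tiles per axis = 2^3 = 8
total tiles = 8^2 = 64
pixels per axis = 8 * 693 = 5544
total pixels = 5544^2 = 30735936

30735936 pixels


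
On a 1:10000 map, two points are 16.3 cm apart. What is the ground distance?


ground = 16.3 cm * 10000 / 100 = 1630.0 m = 1.63 km

1.63 km


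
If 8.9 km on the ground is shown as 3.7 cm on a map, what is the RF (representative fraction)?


ground = 8.9 km = 890000 cm; RF denominator = ground / map = 890000 / 3.7 ≈ 240541; RF = 1:240541

1:240541


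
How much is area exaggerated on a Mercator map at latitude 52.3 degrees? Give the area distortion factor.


area_distortion = 1/cos^2(52.3) = 2.674

2.674


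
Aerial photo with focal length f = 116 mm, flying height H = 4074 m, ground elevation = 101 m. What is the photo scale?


scale = f / (H - h) = 116 mm / 3973 m = 116 / 3973000 = 1:34250

1:34250


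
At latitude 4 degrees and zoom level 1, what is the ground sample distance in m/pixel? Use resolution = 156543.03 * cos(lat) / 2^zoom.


res = 156543.03 * cos(4) / 2^1 = 156543.03 * 0.99756405 / 2 = 78080.85 m/pixel

78080.85 m/pixel


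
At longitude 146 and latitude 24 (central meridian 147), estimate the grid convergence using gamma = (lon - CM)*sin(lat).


gamma = (146 - 147) * sin(24) = -1 * 0.406737 = -0.407 degrees

-0.407 degrees


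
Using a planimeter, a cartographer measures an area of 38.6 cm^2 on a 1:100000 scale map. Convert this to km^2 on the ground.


ground_area = 38.6 * (100000/100)^2 = 38600000.0 m^2 = 38.6 km^2

38.6 km^2


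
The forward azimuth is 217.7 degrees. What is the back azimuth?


back azimuth = (217.7 + 180) mod 360 = 37.7 degrees

37.7 degrees


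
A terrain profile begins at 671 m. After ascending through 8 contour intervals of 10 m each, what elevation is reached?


elevation = 671 + 8 * 10 = 751 m

751 m


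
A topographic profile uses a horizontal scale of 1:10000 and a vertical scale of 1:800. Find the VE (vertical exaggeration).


VE = horizontal_scale / vertical_scale = 10000 / 800 = 12.5

12.5x


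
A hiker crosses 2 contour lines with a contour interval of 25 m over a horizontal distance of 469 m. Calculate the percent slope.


elevation change = 2 * 25 = 50 m
slope = 50 / 469 * 100 = 10.7%

10.7%


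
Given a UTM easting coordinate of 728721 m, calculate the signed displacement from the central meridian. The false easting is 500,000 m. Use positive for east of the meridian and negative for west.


displacement = 728721 - 500000 = 228721 m

228721 m


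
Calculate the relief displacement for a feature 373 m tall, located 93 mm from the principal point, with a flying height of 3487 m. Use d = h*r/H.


d = h * r / H = 373 * 93 / 3487 = 9.95 mm

9.95 mm


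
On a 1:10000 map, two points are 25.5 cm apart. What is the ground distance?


ground = 25.5 cm * 10000 / 100 = 2550.0 m = 2.55 km

2.55 km


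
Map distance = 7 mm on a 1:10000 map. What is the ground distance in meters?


ground = 7 mm * 10000 / 1000 = 70.0 m

70.0 m


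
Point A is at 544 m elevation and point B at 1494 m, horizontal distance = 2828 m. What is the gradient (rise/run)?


gradient = (1494 - 544) / 2828 = 950 / 2828 = 0.3359

0.3359


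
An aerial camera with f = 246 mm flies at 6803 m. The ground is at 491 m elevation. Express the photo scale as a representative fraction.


scale = f / (H - h) = 246 mm / 6312 m = 246 / 6312000 = 1:25659

1:25659


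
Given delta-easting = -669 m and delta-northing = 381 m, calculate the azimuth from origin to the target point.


az = atan2(-669, 381) = -60.3 deg
adjusted to 0-360: 299.7 degrees

299.7 degrees


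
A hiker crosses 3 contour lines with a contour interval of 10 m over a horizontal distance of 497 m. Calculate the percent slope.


elevation change = 3 * 10 = 30 m
slope = 30 / 497 * 100 = 6.0%

6.0%


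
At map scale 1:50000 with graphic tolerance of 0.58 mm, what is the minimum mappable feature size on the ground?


ground = 0.58 mm * 50000 / 1000 = 29.0 m

29.0 m


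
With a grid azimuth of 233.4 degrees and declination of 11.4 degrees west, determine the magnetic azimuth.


magnetic azimuth = grid azimuth - declination (east +ve)
mag_az = 233.4 - -11.4 = 244.8 degrees

244.8 degrees


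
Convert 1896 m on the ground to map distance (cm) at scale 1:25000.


map_cm = 1896 * 100 / 25000 = 7.584 cm ≈ 7.58 cm

7.58 cm


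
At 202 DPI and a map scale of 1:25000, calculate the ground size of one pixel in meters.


pixel_cm = 2.54 / 202 ≈ 0.012574 cm
ground = pixel_cm * 25000 / 100 = 2.54 * 25000 / (202 * 100) = 63500 / 20200 ≈ 3.14 m

3.14 m


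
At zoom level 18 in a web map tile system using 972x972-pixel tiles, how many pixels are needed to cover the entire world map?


tiles per axis = 2^18 = 262144
total tiles = 262144^2 = 68719476736
pixels per axis = 262144 * 972 = 254803968
total pixels = 254803968^2 = 64925062108545024

64925062108545024 pixels


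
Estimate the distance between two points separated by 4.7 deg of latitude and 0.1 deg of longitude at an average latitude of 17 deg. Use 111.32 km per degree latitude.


dlat_km = 4.7 * 111.32 = 523.204
dlon_km = 0.1 * 111.32 * cos(17) ≈ 10.646
dist = sqrt(523.204^2 + 10.646^2) ≈ 523.3 km

523.3 km


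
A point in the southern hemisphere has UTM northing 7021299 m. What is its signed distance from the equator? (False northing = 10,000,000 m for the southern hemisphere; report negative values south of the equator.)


For southern: actual = 7021299 - 10000000 = -2978701 m

-2978701 m


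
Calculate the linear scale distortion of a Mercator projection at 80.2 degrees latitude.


SF = 1 / cos(80.2) = 1 / 0.170209 = 5.875

5.875


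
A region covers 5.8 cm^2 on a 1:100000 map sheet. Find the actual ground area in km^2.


ground_area = 5.8 * (100000/100)^2 = 5800000.0 m^2 = 5.8 km^2

5.8 km^2


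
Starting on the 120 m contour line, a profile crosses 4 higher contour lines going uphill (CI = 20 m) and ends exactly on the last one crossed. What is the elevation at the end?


elevation = 120 + 4 * 20 = 200 m

200 m


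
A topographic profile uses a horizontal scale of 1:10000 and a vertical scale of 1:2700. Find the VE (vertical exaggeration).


VE = horizontal_scale / vertical_scale = 10000 / 2700 ≈ 3.7

3.7x


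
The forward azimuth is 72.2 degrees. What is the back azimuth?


back azimuth = (72.2 + 180) mod 360 = 252.2 degrees

252.2 degrees


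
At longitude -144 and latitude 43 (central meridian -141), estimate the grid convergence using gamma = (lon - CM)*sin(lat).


gamma = (-144 - -141) * sin(43) = -3 * 0.681998 = -2.046 degrees

-2.046 degrees


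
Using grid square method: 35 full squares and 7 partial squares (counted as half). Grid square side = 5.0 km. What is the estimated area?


effective squares = 35 + 7 * 0.5 = 38.5
area = 38.5 * 25.0 = 962.5 km^2

962.5 km^2


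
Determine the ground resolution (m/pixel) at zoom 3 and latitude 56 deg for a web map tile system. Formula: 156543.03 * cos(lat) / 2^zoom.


res = 156543.03 * cos(56) / 2^3 = 156543.03 * 0.5591929 / 8 = 10942.22 m/pixel

10942.22 m/pixel


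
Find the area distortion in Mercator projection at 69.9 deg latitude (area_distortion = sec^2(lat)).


area_distortion = 1/cos^2(69.9) = 8.467

8.467


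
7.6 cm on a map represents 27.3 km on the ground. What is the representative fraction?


ground = 27.3 km = 2730000 cm; RF denominator = ground / map = 2730000 / 7.6 ≈ 359211; RF = 1:359211

1:359211


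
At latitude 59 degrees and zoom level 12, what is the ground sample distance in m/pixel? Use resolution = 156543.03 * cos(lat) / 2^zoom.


res = 156543.03 * cos(59) / 2^12 = 156543.03 * 0.51503807 / 4096 = 19.68 m/pixel

19.68 m/pixel


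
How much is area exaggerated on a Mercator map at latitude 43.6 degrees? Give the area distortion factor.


area_distortion = 1/cos^2(43.6) = 1.907

1.907


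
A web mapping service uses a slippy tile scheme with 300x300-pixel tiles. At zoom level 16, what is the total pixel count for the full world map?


tiles per axis = 2^16 = 65536
total tiles = 65536^2 = 4294967296
pixels per axis = 65536 * 300 = 19660800
total pixels = 19660800^2 = 386547056640000

386547056640000 pixels


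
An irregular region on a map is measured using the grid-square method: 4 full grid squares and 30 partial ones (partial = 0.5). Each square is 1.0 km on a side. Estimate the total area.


effective squares = 4 + 30 * 0.5 = 19.0
area = 19.0 * 1.0 = 19.0 km^2

19.0 km^2


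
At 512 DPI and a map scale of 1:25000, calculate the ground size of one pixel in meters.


pixel_cm = 2.54 / 512 ≈ 0.004961 cm
ground = pixel_cm * 25000 / 100 = 2.54 * 25000 / (512 * 100) = 63500 / 51200 ≈ 1.24 m

1.24 m


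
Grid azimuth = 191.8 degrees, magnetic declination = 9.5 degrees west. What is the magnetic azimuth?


magnetic azimuth = grid azimuth - declination (east +ve)
mag_az = 191.8 - -9.5 = 201.3 degrees

201.3 degrees


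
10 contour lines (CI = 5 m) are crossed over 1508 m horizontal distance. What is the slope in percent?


elevation change = 10 * 5 = 50 m
slope = 50 / 1508 * 100 = 3.3%

3.3%


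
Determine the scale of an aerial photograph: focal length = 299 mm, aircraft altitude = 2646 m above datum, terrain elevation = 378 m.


scale = f / (H - h) = 299 mm / 2268 m = 299 / 2268000 = 1:7585

1:7585


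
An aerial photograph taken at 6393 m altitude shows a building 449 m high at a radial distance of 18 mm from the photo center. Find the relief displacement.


d = h * r / H = 449 * 18 / 6393 = 1.26 mm

1.26 mm


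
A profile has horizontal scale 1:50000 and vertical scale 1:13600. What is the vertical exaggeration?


VE = horizontal_scale / vertical_scale = 50000 / 13600 ≈ 3.7

3.7x


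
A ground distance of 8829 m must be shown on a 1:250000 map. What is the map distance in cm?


map_cm = 8829 * 100 / 250000 = 3.5316 cm ≈ 3.53 cm

3.53 cm


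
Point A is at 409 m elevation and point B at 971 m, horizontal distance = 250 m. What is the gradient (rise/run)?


gradient = (971 - 409) / 250 = 562 / 250 = 2.248

2.248


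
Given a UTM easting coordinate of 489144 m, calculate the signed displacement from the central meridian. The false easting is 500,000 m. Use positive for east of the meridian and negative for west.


displacement = 489144 - 500000 = -10856 m

-10856 m


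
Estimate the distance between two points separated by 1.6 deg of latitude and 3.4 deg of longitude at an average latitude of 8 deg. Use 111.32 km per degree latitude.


dlat_km = 1.6 * 111.32 = 178.112
dlon_km = 3.4 * 111.32 * cos(8) ≈ 374.805
dist = sqrt(178.112^2 + 374.805^2) ≈ 415.0 km

415.0 km


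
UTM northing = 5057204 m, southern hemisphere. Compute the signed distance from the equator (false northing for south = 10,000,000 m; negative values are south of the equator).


For southern: actual = 5057204 - 10000000 = -4942796 m

-4942796 m


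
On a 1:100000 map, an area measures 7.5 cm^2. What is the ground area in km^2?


ground_area = 7.5 * (100000/100)^2 = 7500000.0 m^2 = 7.5 km^2

7.5 km^2


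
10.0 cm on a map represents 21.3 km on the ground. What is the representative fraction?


ground = 21.3 km = 2130000 cm; RF denominator = ground / map = 2130000 / 10.0 = 213000; RF = 1:213000

1:213000


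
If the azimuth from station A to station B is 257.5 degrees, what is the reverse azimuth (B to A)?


back azimuth = (257.5 + 180) mod 360 = 77.5 degrees

77.5 degrees


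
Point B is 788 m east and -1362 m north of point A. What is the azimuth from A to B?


az = atan2(788, -1362) = 149.9 deg
adjusted to 0-360: 149.9 degrees

149.9 degrees


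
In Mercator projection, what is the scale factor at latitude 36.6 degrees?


SF = 1 / cos(36.6) = 1 / 0.802817 = 1.246

1.246


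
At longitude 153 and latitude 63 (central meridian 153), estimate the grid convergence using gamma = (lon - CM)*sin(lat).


gamma = (153 - 153) * sin(63) = 0 * 0.891007 = 0.0 degrees

0.0 degrees


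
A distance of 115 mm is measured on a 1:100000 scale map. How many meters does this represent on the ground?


ground = 115 mm * 100000 / 1000 = 11500.0 m

11500.0 m


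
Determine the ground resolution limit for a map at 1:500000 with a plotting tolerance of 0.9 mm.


ground = 0.9 mm * 500000 / 1000 = 450.0 m

450.0 m


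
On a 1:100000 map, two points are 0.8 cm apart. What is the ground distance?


ground = 0.8 cm * 100000 / 100 = 800.0 m

800.0 m


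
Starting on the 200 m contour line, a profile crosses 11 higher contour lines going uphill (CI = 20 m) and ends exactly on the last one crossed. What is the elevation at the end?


elevation = 200 + 11 * 20 = 420 m

420 m


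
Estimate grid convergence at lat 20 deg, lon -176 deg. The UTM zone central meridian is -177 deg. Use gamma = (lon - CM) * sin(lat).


gamma = (-176 - -177) * sin(20) = 1 * 0.34202 = 0.342 degrees

0.342 degrees


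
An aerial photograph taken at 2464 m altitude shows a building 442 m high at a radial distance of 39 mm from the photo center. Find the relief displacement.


d = h * r / H = 442 * 39 / 2464 = 7.0 mm

7.0 mm


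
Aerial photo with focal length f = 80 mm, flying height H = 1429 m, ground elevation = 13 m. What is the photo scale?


scale = f / (H - h) = 80 mm / 1416 m = 80 / 1416000 = 1:17700

1:17700


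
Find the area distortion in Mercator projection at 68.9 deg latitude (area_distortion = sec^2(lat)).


area_distortion = 1/cos^2(68.9) = 7.716

7.716


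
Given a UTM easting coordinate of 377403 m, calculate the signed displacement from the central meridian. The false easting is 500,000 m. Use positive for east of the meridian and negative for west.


displacement = 377403 - 500000 = -122597 m

-122597 m


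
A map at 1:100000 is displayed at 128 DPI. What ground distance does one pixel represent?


pixel_cm = 2.54 / 128 ≈ 0.019844 cm
ground = pixel_cm * 100000 / 100 = 2.54 * 100000 / (128 * 100) = 254000 / 12800 ≈ 19.84 m

19.84 m


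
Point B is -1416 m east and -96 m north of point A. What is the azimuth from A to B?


az = atan2(-1416, -96) = -93.9 deg
adjusted to 0-360: 266.1 degrees

266.1 degrees


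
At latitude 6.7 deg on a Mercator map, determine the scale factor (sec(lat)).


SF = 1 / cos(6.7) = 1 / 0.993171 = 1.007

1.007


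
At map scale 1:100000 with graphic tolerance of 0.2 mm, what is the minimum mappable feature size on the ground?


ground = 0.2 mm * 100000 / 1000 = 20.0 m

20.0 m


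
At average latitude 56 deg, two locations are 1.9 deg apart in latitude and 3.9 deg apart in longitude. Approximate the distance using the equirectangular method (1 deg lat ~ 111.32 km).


dlat_km = 1.9 * 111.32 = 211.508
dlon_km = 3.9 * 111.32 * cos(56) ≈ 242.772
dist = sqrt(211.508^2 + 242.772^2) ≈ 322.0 km

322.0 km


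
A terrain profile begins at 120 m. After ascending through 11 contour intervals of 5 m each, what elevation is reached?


elevation = 120 + 11 * 5 = 175 m

175 m


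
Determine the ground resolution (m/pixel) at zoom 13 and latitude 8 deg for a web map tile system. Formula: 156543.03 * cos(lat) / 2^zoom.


res = 156543.03 * cos(8) / 2^13 = 156543.03 * 0.99026807 / 8192 = 18.92 m/pixel

18.92 m/pixel


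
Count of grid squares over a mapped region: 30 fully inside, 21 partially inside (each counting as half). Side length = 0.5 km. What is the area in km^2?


effective squares = 30 + 21 * 0.5 = 40.5
area = 40.5 * 0.25 = 10.125 km^2

10.125 km^2


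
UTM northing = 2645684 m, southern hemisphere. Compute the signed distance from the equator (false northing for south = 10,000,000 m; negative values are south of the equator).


For southern: actual = 2645684 - 10000000 = -7354316 m

-7354316 m


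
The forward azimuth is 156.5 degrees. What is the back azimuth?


back azimuth = (156.5 + 180) mod 360 = 336.5 degrees

336.5 degrees


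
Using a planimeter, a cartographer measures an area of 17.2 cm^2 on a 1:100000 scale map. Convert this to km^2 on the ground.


ground_area = 17.2 * (100000/100)^2 = 17200000.0 m^2 = 17.2 km^2

17.2 km^2


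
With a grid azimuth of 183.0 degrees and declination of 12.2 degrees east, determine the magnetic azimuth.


magnetic azimuth = grid azimuth - declination (east +ve)
mag_az = 183.0 - 12.2 = 170.8 degrees

170.8 degrees


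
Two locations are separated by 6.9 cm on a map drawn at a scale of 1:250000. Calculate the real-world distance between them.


ground = 6.9 cm * 250000 / 100 = 17250.0 m = 17.25 km

17.25 km


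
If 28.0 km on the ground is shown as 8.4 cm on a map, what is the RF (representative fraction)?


ground = 28.0 km = 2800000 cm; RF denominator = ground / map = 2800000 / 8.4 ≈ 333333; RF = 1:333333

1:333333


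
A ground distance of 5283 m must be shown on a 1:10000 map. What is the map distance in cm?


map_cm = 5283 * 100 / 10000 = 52.83 cm

52.83 cm


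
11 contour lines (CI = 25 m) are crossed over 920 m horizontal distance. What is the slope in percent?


elevation change = 11 * 25 = 275 m
slope = 275 / 920 * 100 = 29.9%

29.9%


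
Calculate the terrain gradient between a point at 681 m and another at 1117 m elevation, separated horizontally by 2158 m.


gradient = (1117 - 681) / 2158 = 436 / 2158 = 0.202

0.202


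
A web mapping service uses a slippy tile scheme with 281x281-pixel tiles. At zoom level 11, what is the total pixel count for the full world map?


tiles per axis = 2^11 = 2048
total tiles = 2048^2 = 4194304
pixels per axis = 2048 * 281 = 575488
total pixels = 575488^2 = 331186438144

331186438144 pixels


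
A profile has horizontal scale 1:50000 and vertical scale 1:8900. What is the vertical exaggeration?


VE = horizontal_scale / vertical_scale = 50000 / 8900 ≈ 5.6

5.6x


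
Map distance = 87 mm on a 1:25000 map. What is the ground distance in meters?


ground = 87 mm * 25000 / 1000 = 2175.0 m

2175.0 m


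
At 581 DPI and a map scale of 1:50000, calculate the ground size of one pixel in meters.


pixel_cm = 2.54 / 581 ≈ 0.004372 cm
ground = pixel_cm * 50000 / 100 = 2.54 * 50000 / (581 * 100) = 127000 / 58100 ≈ 2.19 m

2.19 m


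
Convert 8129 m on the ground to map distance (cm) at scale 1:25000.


map_cm = 8129 * 100 / 25000 = 32.516 cm ≈ 32.52 cm

32.52 cm


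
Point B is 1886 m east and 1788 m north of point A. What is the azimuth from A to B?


az = atan2(1886, 1788) = 46.5 deg
adjusted to 0-360: 46.5 degrees

46.5 degrees


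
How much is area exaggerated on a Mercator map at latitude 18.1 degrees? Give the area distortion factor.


area_distortion = 1/cos^2(18.1) = 1.107

1.107


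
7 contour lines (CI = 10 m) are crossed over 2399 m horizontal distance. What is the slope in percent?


elevation change = 7 * 10 = 70 m
slope = 70 / 2399 * 100 = 2.9%

2.9%


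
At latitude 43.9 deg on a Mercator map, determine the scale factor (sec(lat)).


SF = 1 / cos(43.9) = 1 / 0.720551 = 1.388

1.388


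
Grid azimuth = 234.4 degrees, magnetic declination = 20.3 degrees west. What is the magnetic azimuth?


magnetic azimuth = grid azimuth - declination (east +ve)
mag_az = 234.4 - -20.3 = 254.7 degrees

254.7 degrees


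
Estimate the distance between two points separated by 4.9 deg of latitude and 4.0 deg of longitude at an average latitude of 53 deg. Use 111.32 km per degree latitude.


dlat_km = 4.9 * 111.32 = 545.468
dlon_km = 4.0 * 111.32 * cos(53) ≈ 267.976
dist = sqrt(545.468^2 + 267.976^2) ≈ 607.7 km

607.7 km


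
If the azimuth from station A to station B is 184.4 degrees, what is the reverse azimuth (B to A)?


back azimuth = (184.4 + 180) mod 360 = 4.4 degrees

4.4 degrees


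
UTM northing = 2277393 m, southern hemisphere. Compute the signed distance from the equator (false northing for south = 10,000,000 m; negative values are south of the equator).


For southern: actual = 2277393 - 10000000 = -7722607 m

-7722607 m


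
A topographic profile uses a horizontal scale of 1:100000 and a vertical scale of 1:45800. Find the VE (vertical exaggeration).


VE = horizontal_scale / vertical_scale = 100000 / 45800 ≈ 2.2

2.2x


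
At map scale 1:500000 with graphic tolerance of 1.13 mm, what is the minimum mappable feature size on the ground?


ground = 1.13 mm * 500000 / 1000 = 565.0 m

565.0 m


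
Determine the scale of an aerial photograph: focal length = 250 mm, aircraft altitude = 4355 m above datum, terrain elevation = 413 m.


scale = f / (H - h) = 250 mm / 3942 m = 250 / 3942000 = 1:15768

1:15768


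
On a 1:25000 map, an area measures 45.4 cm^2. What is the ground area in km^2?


ground_area = 45.4 * (25000/100)^2 = 2837500.0 m^2 = 2.8375 km^2 ≈ 2.838 km^2

2.838 km^2


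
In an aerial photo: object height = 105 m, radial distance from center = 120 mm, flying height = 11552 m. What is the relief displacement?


d = h * r / H = 105 * 120 / 11552 = 1.09 mm

1.09 mm


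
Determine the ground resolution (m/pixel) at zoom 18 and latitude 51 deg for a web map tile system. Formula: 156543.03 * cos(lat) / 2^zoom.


res = 156543.03 * cos(51) / 2^18 = 156543.03 * 0.62932039 / 262144 = 0.38 m/pixel

0.38 m/pixel


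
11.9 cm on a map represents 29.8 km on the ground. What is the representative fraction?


ground = 29.8 km = 2980000 cm; RF denominator = ground / map = 2980000 / 11.9 ≈ 250420; RF = 1:250420

1:250420


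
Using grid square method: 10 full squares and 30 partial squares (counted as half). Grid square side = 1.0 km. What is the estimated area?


effective squares = 10 + 30 * 0.5 = 25.0
area = 25.0 * 1.0 = 25.0 km^2

25.0 km^2


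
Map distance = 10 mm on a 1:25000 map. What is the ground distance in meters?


ground = 10 mm * 25000 / 1000 = 250.0 m

250.0 m


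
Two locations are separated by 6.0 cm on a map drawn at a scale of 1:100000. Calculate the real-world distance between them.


ground = 6.0 cm * 100000 / 100 = 6000.0 m = 6.0 km

6.0 km


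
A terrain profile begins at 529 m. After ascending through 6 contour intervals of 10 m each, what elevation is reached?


elevation = 529 + 6 * 10 = 589 m

589 m


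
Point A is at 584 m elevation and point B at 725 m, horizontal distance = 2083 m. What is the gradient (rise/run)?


gradient = (725 - 584) / 2083 = 141 / 2083 = 0.0677

0.0677


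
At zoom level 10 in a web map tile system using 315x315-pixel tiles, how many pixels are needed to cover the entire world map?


tiles per axis = 2^10 = 1024
total tiles = 1024^2 = 1048576
pixels per axis = 1024 * 315 = 322560
total pixels = 322560^2 = 104044953600

104044953600 pixels


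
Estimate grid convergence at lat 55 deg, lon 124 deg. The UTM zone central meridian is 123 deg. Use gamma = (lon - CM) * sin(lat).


gamma = (124 - 123) * sin(55) = 1 * 0.819152 = 0.819 degrees

0.819 degrees


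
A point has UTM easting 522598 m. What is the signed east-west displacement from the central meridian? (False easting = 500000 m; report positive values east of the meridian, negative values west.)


displacement = 522598 - 500000 = 22598 m

22598 m


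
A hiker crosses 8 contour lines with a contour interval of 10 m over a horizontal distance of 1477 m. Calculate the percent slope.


elevation change = 8 * 10 = 80 m
slope = 80 / 1477 * 100 = 5.4%

5.4%


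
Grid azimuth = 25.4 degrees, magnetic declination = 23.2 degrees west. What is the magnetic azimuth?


magnetic azimuth = grid azimuth - declination (east +ve)
mag_az = 25.4 - -23.2 = 48.6 degrees

48.6 degrees


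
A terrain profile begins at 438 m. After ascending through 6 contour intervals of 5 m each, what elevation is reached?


elevation = 438 + 6 * 5 = 468 m

468 m


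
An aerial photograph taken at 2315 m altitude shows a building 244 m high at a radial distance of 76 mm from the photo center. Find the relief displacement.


d = h * r / H = 244 * 76 / 2315 = 8.01 mm

8.01 mm


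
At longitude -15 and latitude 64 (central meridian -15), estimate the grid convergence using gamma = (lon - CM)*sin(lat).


gamma = (-15 - -15) * sin(64) = 0 * 0.898794 = 0.0 degrees

0.0 degrees


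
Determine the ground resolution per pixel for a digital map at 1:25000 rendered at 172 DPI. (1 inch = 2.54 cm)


pixel_cm = 2.54 / 172 ≈ 0.014767 cm
ground = pixel_cm * 25000 / 100 = 2.54 * 25000 / (172 * 100) = 63500 / 17200 ≈ 3.69 m

3.69 m


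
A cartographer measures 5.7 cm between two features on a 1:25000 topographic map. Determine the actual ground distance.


ground = 5.7 cm * 25000 / 100 = 1425.0 m = 1.425 km

1.425 km


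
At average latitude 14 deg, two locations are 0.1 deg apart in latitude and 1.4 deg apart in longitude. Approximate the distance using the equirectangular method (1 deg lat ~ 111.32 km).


dlat_km = 0.1 * 111.32 = 11.132
dlon_km = 1.4 * 111.32 * cos(14) ≈ 151.219
dist = sqrt(11.132^2 + 151.219^2) ≈ 151.6 km

151.6 km


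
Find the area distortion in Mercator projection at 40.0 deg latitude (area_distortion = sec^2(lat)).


area_distortion = 1/cos^2(40.0) = 1.704

1.704


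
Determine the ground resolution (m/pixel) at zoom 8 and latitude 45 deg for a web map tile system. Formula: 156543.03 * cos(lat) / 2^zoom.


res = 156543.03 * cos(45) / 2^8 = 156543.03 * 0.70710678 / 256 = 432.39 m/pixel

432.39 m/pixel


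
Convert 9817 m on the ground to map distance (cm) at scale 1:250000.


map_cm = 9817 * 100 / 250000 = 3.9268 cm ≈ 3.93 cm

3.93 cm


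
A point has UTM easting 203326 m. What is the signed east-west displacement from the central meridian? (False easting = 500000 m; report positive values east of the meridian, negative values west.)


displacement = 203326 - 500000 = -296674 m

-296674 m


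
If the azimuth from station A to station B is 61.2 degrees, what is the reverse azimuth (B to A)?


back azimuth = (61.2 + 180) mod 360 = 241.2 degrees

241.2 degrees


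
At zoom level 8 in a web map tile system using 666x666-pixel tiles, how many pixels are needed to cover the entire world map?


tiles per axis = 2^8 = 256
total tiles = 256^2 = 65536
pixels per axis = 256 * 666 = 170496
total pixels = 170496^2 = 29068886016

29068886016 pixels


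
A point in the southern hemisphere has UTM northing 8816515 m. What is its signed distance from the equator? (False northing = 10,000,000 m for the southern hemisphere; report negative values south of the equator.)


For southern: actual = 8816515 - 10000000 = -1183485 m

-1183485 m


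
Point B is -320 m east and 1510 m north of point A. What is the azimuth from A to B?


az = atan2(-320, 1510) = -12.0 deg
adjusted to 0-360: 348.0 degrees

348.0 degrees


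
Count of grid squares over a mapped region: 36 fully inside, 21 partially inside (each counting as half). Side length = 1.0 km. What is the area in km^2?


effective squares = 36 + 21 * 0.5 = 46.5
area = 46.5 * 1.0 = 46.5 km^2

46.5 km^2


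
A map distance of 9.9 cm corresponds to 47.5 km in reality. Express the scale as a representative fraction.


ground = 47.5 km = 4750000 cm; RF denominator = ground / map = 4750000 / 9.9 ≈ 479798; RF = 1:479798

1:479798


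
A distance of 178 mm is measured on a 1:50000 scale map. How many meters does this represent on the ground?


ground = 178 mm * 50000 / 1000 = 8900.0 m

8900.0 m


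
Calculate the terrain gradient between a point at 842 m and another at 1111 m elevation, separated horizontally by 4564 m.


gradient = (1111 - 842) / 4564 = 269 / 4564 = 0.0589

0.0589


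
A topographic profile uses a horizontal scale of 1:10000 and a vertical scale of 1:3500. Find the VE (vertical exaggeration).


VE = horizontal_scale / vertical_scale = 10000 / 3500 ≈ 2.9

2.9x


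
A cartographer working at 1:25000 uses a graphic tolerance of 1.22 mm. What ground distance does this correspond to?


ground = 1.22 mm * 25000 / 1000 = 30.5 m

30.5 m
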